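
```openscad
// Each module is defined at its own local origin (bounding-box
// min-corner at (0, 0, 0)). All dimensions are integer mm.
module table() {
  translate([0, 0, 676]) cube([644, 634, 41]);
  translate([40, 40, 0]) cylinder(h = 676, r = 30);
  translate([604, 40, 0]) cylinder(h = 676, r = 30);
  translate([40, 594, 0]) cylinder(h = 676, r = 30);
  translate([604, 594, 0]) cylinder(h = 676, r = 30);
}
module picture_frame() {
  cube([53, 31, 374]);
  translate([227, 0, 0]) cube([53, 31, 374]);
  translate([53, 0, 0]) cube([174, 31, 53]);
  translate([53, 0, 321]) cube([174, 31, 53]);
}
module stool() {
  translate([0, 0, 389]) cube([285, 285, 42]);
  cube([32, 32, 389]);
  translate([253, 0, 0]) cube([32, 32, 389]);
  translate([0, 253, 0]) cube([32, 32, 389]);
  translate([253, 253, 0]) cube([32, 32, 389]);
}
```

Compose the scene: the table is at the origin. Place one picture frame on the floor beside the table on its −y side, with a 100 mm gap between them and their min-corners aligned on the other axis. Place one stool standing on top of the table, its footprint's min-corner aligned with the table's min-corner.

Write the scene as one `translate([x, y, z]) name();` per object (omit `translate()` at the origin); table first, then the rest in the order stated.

table();
translate([0, -131, 0]) picture_frame();
translate([0, 0, 717]) stool();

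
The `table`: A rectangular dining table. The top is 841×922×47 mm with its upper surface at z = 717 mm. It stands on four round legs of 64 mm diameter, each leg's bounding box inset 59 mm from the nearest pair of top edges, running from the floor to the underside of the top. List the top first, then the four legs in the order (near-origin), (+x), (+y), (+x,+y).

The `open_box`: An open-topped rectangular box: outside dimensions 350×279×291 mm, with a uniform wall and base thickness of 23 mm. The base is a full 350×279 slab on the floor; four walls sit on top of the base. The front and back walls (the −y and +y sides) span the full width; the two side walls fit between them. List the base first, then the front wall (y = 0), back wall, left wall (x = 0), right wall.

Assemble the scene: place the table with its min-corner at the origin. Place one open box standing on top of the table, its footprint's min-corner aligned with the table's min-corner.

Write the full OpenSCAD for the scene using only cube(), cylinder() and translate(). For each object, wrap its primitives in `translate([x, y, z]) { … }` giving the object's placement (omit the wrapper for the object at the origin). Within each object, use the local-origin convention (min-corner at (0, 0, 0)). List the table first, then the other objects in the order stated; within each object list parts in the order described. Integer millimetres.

translate([0, 0, 670]) cube([841, 922, 47]);
translate([91, 91, 0]) cylinder(h = 670, r = 32);
translate([750, 91, 0]) cylinder(h = 670, r = 32);
translate([91, 831, 0]) cylinder(h = 670, r = 32);
translate([750, 831, 0]) cylinder(h = 670, r = 32);
translate([0, 0, 717]) {
  cube([350, 279, 23]);
  translate([0, 0, 23]) cube([350, 23, 268]);
  translate([0, 256, 23]) cube([350, 23, 268]);
  translate([0, 23, 23]) cube([23, 233, 268]);
  translate([327, 23, 23]) cube([23, 233, 268]);
}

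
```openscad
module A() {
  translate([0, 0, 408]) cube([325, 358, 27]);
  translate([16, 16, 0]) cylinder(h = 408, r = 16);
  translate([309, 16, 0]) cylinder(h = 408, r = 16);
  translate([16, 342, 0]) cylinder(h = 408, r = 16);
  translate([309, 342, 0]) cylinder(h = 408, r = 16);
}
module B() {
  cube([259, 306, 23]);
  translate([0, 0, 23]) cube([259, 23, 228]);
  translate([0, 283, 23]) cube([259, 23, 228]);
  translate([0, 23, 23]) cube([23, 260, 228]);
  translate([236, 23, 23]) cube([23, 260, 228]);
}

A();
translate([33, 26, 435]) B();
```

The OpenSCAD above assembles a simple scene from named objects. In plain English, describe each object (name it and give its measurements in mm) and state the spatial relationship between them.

A is a four-legged stool. The seat is 325×358 mm, 27 mm thick, top at z = 435 mm. It stands on four round legs, each 32 mm in diameter, from z = 0 to the seat underside, each leg's axis is inset half a diameter from the nearest pair of seat edges (so the leg's bounding box is flush with the corner).

B is an open-topped rectangular box: outside dimensions 259×306×251 mm, with a uniform wall and base thickness of 23 mm. The base is a full 259×306 slab on the floor; four walls sit on top of the base. The front and back walls (the −y and +y sides) span the full width; the two side walls fit between them.

The open box is on top of the stool, centred.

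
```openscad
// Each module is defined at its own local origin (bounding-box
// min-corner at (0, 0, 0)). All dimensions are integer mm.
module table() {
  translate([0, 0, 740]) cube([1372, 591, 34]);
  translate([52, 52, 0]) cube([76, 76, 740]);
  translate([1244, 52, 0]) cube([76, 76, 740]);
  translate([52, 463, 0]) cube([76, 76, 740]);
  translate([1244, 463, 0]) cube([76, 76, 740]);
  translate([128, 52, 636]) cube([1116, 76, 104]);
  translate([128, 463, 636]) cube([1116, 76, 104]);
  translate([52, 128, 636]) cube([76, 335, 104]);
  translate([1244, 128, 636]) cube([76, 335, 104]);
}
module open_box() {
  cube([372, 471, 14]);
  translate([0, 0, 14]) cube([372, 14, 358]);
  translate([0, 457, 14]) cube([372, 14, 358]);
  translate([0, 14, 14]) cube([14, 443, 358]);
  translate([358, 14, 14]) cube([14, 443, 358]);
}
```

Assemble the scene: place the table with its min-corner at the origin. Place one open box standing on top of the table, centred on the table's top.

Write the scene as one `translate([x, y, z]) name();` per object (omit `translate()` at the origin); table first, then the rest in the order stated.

table();
translate([500, 60, 774]) open_box();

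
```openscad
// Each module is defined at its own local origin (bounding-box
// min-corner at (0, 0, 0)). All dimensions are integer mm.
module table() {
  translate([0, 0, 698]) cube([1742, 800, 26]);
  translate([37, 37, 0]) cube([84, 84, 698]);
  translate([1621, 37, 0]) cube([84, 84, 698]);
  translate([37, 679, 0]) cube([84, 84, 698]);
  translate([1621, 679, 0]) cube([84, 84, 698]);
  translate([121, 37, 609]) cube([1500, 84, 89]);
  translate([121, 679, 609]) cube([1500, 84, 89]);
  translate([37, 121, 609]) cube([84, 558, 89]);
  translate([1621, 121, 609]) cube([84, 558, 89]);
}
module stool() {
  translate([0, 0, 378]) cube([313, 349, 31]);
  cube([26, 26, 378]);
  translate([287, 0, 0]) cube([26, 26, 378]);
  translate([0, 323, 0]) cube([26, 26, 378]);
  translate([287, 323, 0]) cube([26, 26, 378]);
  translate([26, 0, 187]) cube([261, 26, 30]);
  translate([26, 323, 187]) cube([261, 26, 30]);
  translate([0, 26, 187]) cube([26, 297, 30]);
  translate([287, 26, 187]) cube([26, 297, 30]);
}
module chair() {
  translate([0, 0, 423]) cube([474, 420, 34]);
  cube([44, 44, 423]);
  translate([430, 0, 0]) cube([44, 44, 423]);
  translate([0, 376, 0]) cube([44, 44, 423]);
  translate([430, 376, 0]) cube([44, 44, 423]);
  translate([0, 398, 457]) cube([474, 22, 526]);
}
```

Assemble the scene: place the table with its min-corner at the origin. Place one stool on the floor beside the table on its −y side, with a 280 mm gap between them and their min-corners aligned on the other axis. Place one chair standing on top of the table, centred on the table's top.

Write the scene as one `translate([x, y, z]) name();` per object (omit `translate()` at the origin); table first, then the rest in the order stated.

table();
translate([0, -629, 0]) stool();
translate([634, 190, 724]) chair();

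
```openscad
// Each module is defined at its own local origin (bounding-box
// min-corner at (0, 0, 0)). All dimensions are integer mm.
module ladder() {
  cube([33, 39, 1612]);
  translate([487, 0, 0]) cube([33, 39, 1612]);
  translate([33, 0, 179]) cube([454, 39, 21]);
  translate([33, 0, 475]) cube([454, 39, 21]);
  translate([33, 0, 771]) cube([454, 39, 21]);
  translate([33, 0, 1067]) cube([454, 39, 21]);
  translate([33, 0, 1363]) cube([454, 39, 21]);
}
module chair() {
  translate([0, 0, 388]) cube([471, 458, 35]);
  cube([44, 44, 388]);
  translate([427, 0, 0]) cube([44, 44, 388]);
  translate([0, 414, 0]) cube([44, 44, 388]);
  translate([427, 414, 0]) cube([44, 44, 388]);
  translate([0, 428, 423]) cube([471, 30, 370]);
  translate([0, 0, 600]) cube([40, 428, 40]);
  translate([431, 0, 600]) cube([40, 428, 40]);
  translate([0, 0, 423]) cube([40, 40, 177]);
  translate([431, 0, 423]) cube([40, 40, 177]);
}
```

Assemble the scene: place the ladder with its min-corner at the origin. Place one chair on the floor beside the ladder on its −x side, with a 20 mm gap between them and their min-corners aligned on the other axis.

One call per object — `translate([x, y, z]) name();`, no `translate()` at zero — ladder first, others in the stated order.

ladder();
translate([-491, 0, 0]) chair();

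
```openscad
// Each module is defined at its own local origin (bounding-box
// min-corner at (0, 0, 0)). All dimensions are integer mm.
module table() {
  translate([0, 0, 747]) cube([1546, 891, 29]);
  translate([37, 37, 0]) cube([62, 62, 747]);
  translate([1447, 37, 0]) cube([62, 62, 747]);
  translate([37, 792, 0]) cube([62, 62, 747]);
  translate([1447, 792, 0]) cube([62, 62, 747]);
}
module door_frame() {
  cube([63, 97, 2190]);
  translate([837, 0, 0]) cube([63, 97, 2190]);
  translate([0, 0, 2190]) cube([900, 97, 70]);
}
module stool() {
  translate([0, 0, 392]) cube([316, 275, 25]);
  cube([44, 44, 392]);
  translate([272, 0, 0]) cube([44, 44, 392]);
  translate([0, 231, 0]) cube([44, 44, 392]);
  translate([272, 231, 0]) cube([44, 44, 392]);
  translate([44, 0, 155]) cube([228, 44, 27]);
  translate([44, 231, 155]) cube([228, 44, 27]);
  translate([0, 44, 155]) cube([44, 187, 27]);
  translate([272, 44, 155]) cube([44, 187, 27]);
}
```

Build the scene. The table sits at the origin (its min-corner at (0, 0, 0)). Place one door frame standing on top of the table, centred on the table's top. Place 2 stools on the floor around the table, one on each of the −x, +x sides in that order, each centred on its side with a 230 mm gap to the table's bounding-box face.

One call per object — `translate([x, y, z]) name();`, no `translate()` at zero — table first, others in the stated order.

table();
translate([323, 397, 776]) door_frame();
translate([-546, 308, 0]) stool();
translate([1776, 308, 0]) stool();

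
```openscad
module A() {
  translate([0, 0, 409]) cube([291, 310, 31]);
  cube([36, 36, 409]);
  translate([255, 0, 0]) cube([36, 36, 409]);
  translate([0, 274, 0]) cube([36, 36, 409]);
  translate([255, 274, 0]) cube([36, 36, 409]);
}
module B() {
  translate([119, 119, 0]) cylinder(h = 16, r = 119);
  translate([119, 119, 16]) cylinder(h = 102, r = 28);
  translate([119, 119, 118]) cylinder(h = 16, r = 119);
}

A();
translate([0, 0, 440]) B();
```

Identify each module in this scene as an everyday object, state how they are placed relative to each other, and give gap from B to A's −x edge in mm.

The spool's min-x is at 0; the stool's min-x is 0; gap = 0 mm.

A is a stool. B is a spool. The spool is on top of the stool. The gap from the spool to the stool's −x edge is 0 mm.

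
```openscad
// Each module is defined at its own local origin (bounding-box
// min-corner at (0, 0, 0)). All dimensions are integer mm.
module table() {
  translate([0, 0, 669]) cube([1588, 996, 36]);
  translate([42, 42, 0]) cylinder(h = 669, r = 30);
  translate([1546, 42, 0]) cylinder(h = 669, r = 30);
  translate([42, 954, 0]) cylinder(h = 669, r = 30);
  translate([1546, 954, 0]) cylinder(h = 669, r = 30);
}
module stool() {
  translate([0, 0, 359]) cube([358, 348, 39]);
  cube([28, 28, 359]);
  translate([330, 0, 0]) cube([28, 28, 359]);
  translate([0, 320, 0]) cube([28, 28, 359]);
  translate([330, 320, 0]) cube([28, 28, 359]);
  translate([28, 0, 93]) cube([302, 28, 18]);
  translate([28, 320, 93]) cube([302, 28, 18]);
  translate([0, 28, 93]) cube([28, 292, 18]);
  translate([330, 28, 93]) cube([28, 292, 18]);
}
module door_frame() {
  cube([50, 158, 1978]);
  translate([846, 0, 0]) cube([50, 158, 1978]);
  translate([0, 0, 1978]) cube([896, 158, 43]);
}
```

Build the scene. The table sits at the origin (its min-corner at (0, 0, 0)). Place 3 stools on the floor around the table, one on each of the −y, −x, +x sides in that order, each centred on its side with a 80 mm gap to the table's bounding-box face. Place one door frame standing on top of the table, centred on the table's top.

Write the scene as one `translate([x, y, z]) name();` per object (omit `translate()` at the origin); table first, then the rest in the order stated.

table();
translate([615, -428, 0]) stool();
translate([-438, 324, 0]) stool();
translate([1668, 324, 0]) stool();
translate([346, 419, 705]) door_frame();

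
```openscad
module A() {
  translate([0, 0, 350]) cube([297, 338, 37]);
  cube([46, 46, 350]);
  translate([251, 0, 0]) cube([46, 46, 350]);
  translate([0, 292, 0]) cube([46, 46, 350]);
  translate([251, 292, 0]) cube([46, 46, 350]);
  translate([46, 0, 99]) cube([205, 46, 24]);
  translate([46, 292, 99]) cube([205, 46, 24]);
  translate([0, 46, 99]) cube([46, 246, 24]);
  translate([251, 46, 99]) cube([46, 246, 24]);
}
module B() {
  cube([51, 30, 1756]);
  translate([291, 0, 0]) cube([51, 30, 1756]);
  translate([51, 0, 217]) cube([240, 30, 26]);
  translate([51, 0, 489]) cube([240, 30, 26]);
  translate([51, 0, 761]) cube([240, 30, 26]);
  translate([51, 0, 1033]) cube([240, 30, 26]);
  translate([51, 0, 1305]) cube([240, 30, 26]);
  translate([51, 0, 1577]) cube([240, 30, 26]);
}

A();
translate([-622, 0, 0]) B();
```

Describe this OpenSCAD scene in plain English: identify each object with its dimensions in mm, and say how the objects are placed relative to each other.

A is a four-legged stool. The seat is 297×338 mm, 37 mm thick, top at z = 387 mm. It stands on four square legs, each 46×46 mm in cross-section, from z = 0 to the seat underside, each flush with a corner of the seat. Four stretchers, 46 mm wide and 24 mm tall, connect adjacent legs with their undersides at z = 99 mm, each running between the inner faces of the legs it joins and aligned with the legs' outer faces on the other axis.

B is a wooden ladder with two side rails of 51×30 mm section and 1756 mm height, set 342 mm apart overall. Between them run 6 rectangular rungs (30 mm deep, 26 mm thick), front faces flush with the rails' −y face. The bottom of the first rung is 217 mm above the floor and each subsequent rung is 272 mm higher than the one below.

The ladder is on the floor beside the stool on its −x side.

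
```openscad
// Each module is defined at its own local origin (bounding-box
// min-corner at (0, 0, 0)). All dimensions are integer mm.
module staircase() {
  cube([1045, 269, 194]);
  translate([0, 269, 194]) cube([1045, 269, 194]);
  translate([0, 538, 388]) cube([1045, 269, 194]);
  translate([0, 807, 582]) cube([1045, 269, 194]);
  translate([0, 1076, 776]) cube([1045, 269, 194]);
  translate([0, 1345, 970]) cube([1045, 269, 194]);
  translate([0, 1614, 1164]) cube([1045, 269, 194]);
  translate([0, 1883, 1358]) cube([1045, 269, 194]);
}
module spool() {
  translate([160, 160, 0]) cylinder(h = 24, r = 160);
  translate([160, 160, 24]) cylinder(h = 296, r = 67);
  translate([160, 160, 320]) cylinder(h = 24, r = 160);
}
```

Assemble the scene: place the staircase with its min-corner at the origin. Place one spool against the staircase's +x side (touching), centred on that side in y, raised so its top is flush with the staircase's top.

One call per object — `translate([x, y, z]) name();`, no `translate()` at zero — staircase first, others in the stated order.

staircase();
translate([1045, 916, 1208]) spool();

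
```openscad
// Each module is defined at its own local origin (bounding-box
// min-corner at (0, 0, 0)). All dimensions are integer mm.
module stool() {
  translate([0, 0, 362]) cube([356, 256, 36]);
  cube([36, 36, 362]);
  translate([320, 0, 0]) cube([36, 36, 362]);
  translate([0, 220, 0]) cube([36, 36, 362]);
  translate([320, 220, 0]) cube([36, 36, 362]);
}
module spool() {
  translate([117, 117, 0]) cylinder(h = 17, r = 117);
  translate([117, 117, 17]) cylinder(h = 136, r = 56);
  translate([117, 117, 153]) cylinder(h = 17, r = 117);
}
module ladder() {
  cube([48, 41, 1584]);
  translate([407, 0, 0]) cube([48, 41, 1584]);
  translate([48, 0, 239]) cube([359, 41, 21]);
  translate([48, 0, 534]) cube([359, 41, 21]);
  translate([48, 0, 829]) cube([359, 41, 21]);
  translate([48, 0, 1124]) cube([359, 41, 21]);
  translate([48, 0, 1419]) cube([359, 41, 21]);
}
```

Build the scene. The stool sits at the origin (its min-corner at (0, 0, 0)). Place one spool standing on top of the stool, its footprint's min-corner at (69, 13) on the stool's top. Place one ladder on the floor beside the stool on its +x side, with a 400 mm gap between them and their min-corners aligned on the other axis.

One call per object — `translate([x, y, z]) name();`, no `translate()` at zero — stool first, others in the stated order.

stool();
translate([69, 13, 398]) spool();
translate([756, 0, 0]) ladder();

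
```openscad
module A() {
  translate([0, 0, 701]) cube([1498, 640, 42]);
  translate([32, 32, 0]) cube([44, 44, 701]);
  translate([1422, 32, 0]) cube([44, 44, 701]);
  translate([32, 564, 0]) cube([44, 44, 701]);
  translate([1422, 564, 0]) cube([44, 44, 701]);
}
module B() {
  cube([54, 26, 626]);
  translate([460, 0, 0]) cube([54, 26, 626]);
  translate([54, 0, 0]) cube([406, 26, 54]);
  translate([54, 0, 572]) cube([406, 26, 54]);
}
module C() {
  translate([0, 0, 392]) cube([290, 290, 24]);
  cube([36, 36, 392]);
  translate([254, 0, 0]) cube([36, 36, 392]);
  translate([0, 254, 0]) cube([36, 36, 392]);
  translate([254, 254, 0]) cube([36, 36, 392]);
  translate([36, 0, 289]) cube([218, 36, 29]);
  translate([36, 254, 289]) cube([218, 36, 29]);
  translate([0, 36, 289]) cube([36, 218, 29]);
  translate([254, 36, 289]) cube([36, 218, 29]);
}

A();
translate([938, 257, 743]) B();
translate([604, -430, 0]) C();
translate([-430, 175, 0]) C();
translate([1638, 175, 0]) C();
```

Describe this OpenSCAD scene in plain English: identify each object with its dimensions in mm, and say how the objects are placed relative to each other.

A is a table: top 1498 mm (x) × 640 mm (y), 42 mm thick, upper face at z = 743 mm, on four 44×44 mm square legs, each inset 32 mm from the nearest pair of top edges, running from z = 0 to the bottom of the top.

B is a rectangular picture frame lying in the x–z plane (depth along y). The opening is 406 mm wide (x) by 518 mm tall (z), surrounded by a border 54 mm wide on all four sides. The frame is 26 mm deep and is made of two full-height vertical stiles with two horizontal rails fitted between them.

C is a four-legged stool. The seat is 290×290 mm, 24 mm thick, top at z = 416 mm. It stands on four square legs, each 36×36 mm in cross-section, from z = 0 to the seat underside, each flush with a corner of the seat. Four stretchers, 36 mm wide and 29 mm tall, connect adjacent legs with their undersides at z = 289 mm, each running between the inner faces of the legs it joins and aligned with the legs' outer faces on the other axis.

The picture frame is on top of the table. Three stools sit around the table at the −y, −x, +x sides.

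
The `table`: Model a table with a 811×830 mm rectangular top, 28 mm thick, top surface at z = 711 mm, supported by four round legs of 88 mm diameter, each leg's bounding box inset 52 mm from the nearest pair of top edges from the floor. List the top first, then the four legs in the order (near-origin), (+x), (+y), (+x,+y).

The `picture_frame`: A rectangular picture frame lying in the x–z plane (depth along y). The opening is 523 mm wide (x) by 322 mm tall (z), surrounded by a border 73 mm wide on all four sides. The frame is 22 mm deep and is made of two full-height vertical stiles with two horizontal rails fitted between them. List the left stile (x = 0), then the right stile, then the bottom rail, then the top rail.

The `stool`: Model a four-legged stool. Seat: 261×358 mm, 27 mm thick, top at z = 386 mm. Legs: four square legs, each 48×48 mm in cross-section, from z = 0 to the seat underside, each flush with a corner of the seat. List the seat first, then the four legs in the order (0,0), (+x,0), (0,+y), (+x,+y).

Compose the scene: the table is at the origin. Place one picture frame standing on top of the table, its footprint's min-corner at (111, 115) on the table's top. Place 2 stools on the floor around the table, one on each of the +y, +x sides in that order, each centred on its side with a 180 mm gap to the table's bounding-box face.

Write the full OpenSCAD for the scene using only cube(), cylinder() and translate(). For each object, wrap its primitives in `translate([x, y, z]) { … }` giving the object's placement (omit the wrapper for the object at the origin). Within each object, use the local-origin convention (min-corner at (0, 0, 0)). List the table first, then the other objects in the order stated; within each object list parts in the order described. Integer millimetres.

translate([0, 0, 683]) cube([811, 830, 28]);
translate([96, 96, 0]) cylinder(h = 683, r = 44);
translate([715, 96, 0]) cylinder(h = 683, r = 44);
translate([96, 734, 0]) cylinder(h = 683, r = 44);
translate([715, 734, 0]) cylinder(h = 683, r = 44);
translate([111, 115, 711]) {
  cube([73, 22, 468]);
  translate([596, 0, 0]) cube([73, 22, 468]);
  translate([73, 0, 0]) cube([523, 22, 73]);
  translate([73, 0, 395]) cube([523, 22, 73]);
}
translate([275, 1010, 0]) {
  translate([0, 0, 359]) cube([261, 358, 27]);
  cube([48, 48, 359]);
  translate([213, 0, 0]) cube([48, 48, 359]);
  translate([0, 310, 0]) cube([48, 48, 359]);
  translate([213, 310, 0]) cube([48, 48, 359]);
}
translate([991, 236, 0]) {
  translate([0, 0, 359]) cube([261, 358, 27]);
  cube([48, 48, 359]);
  translate([213, 0, 0]) cube([48, 48, 359]);
  translate([0, 310, 0]) cube([48, 48, 359]);
  translate([213, 310, 0]) cube([48, 48, 359]);
}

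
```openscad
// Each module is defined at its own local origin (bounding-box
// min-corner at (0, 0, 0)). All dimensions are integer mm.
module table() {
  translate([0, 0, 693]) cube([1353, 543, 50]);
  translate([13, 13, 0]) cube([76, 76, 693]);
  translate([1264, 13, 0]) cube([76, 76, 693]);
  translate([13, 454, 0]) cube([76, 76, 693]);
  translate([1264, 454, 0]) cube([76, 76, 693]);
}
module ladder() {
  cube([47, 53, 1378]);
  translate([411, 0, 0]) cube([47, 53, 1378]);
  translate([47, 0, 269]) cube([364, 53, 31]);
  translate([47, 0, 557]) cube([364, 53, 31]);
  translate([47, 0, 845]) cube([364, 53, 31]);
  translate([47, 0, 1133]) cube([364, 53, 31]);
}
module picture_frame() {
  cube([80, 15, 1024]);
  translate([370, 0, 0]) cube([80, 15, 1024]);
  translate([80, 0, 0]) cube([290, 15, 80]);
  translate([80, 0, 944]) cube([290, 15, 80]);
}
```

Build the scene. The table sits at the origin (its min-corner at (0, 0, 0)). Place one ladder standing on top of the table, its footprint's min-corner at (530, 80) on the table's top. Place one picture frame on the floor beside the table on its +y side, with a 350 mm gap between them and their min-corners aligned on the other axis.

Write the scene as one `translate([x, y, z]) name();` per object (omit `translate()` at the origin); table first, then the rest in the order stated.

table();
translate([530, 80, 743]) ladder();
translate([0, 893, 0]) picture_frame();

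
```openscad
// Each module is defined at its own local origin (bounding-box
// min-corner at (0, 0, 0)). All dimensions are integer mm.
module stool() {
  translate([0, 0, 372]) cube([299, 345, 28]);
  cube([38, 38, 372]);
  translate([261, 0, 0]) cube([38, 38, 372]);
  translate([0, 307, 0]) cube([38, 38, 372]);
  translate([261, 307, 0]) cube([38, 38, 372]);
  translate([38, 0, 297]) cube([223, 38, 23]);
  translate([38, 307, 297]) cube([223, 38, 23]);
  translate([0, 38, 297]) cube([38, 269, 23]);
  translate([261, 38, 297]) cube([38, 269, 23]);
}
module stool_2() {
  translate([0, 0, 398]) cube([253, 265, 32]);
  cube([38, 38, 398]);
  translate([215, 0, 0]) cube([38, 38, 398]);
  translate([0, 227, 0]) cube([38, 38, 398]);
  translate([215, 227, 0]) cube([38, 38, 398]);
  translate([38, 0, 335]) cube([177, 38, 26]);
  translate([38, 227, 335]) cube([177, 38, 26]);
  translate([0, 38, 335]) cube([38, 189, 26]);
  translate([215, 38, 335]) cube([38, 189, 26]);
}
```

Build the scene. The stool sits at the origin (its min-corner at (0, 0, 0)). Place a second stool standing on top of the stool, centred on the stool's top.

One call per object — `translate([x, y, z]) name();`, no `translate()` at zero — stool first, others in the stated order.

stool();
translate([23, 40, 400]) stool_2();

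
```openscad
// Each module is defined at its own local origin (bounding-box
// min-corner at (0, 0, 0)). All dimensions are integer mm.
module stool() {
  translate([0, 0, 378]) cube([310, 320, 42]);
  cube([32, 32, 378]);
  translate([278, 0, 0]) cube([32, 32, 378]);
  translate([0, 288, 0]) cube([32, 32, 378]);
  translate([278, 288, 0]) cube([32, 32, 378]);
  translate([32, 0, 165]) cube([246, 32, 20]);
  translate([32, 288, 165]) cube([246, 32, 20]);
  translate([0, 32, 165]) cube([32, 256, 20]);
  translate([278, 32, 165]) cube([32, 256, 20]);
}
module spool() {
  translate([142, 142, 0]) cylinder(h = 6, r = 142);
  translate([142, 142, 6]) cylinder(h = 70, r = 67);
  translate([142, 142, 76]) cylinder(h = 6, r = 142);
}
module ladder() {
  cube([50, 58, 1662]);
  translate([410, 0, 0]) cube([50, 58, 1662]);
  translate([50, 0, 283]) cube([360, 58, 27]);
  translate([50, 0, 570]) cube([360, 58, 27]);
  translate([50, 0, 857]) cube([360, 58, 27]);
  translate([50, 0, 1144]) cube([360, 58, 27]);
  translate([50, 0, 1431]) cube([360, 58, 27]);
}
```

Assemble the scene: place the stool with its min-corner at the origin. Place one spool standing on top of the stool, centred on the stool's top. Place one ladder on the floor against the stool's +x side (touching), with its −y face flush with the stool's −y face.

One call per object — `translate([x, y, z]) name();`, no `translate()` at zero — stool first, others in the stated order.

stool();
translate([13, 18, 420]) spool();
translate([310, 0, 0]) ladder();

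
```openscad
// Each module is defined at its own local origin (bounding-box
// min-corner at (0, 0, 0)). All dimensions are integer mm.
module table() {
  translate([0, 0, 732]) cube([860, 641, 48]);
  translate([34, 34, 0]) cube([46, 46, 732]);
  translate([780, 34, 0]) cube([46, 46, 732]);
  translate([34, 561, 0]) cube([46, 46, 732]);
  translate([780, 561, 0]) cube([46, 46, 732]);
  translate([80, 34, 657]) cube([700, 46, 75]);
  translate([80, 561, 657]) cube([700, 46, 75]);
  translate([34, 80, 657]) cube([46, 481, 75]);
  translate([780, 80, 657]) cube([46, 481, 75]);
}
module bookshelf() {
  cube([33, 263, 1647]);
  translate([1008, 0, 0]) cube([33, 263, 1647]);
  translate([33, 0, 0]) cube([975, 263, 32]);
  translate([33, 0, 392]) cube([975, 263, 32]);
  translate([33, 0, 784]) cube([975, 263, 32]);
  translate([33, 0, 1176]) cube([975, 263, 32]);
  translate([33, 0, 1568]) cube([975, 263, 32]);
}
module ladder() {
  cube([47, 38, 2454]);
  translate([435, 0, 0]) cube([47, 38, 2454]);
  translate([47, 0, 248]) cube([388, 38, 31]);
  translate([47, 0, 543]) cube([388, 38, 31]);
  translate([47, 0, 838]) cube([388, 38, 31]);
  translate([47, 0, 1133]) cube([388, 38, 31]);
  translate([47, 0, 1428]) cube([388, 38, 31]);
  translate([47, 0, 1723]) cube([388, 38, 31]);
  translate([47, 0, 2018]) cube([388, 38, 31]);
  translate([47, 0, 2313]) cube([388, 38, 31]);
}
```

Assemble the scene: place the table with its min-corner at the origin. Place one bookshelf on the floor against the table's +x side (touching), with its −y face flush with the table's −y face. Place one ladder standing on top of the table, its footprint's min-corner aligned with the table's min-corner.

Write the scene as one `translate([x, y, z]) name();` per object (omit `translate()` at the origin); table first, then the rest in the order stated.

table();
translate([860, 0, 0]) bookshelf();
translate([0, 0, 780]) ladder();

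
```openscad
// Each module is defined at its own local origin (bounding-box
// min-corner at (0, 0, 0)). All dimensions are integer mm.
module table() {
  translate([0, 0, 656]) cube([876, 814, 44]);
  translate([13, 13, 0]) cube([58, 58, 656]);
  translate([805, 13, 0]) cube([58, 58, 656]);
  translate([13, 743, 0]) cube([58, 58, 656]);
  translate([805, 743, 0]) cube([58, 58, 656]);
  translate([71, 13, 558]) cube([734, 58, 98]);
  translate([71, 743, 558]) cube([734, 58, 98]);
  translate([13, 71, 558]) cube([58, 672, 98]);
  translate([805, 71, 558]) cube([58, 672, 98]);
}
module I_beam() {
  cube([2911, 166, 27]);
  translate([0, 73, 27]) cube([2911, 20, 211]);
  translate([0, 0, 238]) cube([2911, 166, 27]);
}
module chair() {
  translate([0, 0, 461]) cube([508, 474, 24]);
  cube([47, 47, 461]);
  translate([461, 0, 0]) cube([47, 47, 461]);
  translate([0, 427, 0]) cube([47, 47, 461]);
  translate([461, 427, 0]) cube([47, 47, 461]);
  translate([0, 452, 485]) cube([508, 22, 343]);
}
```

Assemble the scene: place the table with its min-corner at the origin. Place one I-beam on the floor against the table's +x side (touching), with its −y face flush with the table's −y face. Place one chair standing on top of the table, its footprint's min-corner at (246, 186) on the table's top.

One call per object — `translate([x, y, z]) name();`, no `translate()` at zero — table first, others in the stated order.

table();
translate([876, 0, 0]) I_beam();
translate([246, 186, 700]) chair();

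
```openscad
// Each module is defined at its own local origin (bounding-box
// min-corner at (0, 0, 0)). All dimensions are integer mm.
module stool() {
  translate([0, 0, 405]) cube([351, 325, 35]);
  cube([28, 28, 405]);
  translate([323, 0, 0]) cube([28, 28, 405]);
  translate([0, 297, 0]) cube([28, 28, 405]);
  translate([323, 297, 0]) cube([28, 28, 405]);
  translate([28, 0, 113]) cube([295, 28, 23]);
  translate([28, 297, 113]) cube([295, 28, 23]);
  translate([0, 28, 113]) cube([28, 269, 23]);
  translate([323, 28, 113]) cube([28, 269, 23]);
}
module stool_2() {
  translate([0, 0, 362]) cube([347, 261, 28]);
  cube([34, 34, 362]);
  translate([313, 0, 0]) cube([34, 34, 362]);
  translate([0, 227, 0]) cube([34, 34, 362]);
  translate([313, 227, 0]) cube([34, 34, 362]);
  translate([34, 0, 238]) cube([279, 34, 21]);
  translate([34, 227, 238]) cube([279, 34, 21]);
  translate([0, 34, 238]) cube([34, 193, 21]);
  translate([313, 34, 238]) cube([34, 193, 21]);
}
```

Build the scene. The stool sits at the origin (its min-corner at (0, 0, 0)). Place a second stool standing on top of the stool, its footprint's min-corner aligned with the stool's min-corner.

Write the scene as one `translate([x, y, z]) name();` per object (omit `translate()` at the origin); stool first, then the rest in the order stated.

stool();
translate([0, 0, 440]) stool_2();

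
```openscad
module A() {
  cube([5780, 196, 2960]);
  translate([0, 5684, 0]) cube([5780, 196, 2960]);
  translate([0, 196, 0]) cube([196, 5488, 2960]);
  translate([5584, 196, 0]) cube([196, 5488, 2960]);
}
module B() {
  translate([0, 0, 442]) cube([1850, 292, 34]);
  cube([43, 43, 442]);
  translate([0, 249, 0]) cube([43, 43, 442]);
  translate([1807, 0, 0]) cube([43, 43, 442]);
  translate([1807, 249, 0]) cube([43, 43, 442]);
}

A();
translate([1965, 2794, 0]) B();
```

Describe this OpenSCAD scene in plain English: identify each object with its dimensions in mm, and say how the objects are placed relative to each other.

A is the wall frame of a small rectangular building: four walls, each 2960 mm tall and 196 mm thick, enclosing a footprint 5780 mm (x) by 5880 mm (y) outside-to-outside, with no floor or roof. The front and back walls (the −y and +y sides) span the full width; the two side walls fit between them.

B is a bench: a 1850×292 mm seat slab, 34 mm thick, top at z = 476 mm, on four 43×43 mm square legs flush with the seat corners and standing on z = 0.

The bench sits inside the house frame, centred.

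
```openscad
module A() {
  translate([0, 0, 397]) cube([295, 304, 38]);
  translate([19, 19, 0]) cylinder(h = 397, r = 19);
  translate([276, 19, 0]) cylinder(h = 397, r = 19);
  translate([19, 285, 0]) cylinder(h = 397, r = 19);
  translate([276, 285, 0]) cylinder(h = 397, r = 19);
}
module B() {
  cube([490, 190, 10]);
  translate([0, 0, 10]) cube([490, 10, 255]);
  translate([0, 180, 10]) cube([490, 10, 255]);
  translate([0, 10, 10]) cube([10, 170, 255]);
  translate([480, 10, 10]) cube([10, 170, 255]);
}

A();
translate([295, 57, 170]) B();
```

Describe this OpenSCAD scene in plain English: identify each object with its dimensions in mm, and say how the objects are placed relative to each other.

A is a simple wooden stool: a rectangular seat 295 mm (x) by 304 mm (y), 38 mm thick, top face at z = 435 mm, on four round legs, each 38 mm in diameter. The legs rest on z = 0, each leg's axis is inset half a diameter from the nearest pair of seat edges (so the leg's bounding box is flush with the corner).

B is an open-topped rectangular box: outside dimensions 490×190×265 mm, with a uniform wall and base thickness of 10 mm. The base is a full 490×190 slab on the floor; four walls sit on top of the base. The front and back walls (the −y and +y sides) span the full width; the two side walls fit between them.

The open box is beside the stool with their tops flush at z = 435.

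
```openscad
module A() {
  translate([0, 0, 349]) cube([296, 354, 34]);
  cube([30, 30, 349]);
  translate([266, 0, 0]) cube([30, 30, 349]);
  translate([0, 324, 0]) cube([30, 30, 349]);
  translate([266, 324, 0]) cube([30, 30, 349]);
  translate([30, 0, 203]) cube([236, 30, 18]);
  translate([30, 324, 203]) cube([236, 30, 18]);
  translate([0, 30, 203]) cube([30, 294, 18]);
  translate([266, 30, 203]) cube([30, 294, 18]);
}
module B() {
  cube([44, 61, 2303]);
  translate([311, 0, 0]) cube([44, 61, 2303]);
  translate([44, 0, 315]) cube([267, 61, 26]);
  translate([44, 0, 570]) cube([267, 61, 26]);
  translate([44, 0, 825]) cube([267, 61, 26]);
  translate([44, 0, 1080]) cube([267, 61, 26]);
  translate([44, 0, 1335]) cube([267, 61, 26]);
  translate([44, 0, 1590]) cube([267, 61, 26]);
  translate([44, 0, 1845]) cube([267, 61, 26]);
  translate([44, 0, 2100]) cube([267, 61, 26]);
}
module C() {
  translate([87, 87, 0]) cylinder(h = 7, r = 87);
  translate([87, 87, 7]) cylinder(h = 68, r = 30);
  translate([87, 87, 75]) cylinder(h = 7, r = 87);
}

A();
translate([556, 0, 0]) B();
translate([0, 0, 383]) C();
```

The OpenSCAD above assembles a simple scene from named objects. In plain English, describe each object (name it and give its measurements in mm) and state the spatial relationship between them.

A is a four-legged stool. The seat is 296×354 mm, 34 mm thick, top at z = 383 mm. It stands on four square legs, each 30×30 mm in cross-section, from z = 0 to the seat underside, each flush with a corner of the seat. Four stretchers, 30 mm wide and 18 mm tall, connect adjacent legs with their undersides at z = 203 mm, each running between the inner faces of the legs it joins and aligned with the legs' outer faces on the other axis.

B is a wooden ladder with two side rails of 44×61 mm section and 2303 mm height, set 355 mm apart overall. Between them run 8 rectangular rungs (61 mm deep, 26 mm thick), front faces flush with the rails' −y face. The bottom of the first rung is 315 mm above the floor and each subsequent rung is 255 mm higher than the one below.

C is a spool: two coaxial disc flanges of radius 87 mm and thickness 7 mm, joined by a core cylinder of radius 30 mm and height 68 mm. The lower flange rests on z = 0 and the three cylinders share a vertical axis.

The ladder is on the floor beside the stool on its +x side. The spool is on top of the stool.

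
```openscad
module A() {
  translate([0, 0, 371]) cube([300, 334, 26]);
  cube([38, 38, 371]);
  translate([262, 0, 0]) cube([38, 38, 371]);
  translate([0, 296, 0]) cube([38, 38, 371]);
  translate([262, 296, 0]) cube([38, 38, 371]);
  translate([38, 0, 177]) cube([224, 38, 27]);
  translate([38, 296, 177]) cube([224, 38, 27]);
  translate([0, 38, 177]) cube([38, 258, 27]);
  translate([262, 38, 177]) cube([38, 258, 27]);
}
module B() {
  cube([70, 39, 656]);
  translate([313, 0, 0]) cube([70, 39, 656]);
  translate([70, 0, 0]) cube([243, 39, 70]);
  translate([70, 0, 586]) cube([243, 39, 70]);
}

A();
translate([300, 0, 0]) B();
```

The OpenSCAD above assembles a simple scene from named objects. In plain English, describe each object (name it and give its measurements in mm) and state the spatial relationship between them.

A is a simple wooden stool: a rectangular seat 300 mm (x) by 334 mm (y), 26 mm thick, top face at z = 397 mm, on four square legs, each 38×38 mm in cross-section. The legs rest on z = 0, each flush with a corner of the seat. Four stretchers, 38 mm wide and 27 mm tall, connect adjacent legs with their undersides at z = 177 mm, each running between the inner faces of the legs it joins and aligned with the legs' outer faces on the other axis.

B is a picture frame with a 243×516 mm rectangular opening (x by z) and a uniform 70 mm border on every side. Frame depth is 39 mm along y. It is built from two vertical stiles running the full outside height and two horizontal rails spanning the gap between the stiles.

The picture frame is against the stool's +x side, with their −y faces flush.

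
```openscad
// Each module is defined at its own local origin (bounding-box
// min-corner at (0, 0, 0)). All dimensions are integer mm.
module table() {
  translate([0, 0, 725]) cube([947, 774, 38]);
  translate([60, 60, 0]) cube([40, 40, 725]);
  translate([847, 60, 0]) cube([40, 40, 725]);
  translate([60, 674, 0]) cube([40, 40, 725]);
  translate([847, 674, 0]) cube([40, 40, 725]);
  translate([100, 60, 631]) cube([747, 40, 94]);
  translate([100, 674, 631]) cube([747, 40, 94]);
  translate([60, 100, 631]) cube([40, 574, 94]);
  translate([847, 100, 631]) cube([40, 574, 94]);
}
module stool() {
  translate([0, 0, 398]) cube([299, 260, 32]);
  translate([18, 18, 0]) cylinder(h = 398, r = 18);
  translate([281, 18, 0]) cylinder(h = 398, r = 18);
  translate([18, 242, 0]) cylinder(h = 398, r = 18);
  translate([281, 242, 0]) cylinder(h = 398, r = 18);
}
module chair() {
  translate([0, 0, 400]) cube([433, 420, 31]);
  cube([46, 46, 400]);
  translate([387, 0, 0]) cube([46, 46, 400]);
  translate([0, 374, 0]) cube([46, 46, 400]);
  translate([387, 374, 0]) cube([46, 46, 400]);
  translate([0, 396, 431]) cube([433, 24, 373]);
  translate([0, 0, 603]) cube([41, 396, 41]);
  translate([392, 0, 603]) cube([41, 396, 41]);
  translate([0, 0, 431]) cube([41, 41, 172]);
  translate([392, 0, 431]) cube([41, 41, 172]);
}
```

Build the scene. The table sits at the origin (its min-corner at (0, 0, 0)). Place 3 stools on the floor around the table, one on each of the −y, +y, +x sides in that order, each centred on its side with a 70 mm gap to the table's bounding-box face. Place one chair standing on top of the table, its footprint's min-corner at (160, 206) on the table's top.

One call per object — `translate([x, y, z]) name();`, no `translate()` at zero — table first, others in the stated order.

table();
translate([324, -330, 0]) stool();
translate([324, 844, 0]) stool();
translate([1017, 257, 0]) stool();
translate([160, 206, 763]) chair();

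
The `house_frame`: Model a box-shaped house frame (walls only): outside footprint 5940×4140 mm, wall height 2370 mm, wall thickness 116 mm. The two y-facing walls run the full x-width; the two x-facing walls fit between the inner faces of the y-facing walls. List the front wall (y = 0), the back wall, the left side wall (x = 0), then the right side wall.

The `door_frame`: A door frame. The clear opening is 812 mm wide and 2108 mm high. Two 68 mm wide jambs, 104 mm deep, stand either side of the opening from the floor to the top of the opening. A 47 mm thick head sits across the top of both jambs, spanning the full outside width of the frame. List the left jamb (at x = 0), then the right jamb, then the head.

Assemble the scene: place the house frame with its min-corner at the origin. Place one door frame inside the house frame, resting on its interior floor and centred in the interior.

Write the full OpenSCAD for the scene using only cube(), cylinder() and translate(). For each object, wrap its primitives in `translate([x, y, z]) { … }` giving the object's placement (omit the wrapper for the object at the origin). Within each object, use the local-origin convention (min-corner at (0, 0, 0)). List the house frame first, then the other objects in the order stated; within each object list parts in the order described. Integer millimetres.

cube([5940, 116, 2370]);
translate([0, 4024, 0]) cube([5940, 116, 2370]);
translate([0, 116, 0]) cube([116, 3908, 2370]);
translate([5824, 116, 0]) cube([116, 3908, 2370]);
translate([2496, 2018, 0]) {
  cube([68, 104, 2108]);
  translate([880, 0, 0]) cube([68, 104, 2108]);
  translate([0, 0, 2108]) cube([948, 104, 47]);
}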